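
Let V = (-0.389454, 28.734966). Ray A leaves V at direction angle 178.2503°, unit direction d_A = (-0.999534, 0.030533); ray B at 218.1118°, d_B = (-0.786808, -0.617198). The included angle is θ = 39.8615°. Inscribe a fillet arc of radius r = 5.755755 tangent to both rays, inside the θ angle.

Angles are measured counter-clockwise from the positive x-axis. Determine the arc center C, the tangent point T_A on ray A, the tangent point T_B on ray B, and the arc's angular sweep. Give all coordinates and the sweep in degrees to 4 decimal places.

center=(-16.4313,23.4666) T_A=(-16.2555,29.2196) T_B=(-12.8788,18.9379) sweep=140.1385

bisector direction at 198.1811° = (-0.950075,-0.312021)
center distance |VC| = r/sin(θ/2) = 5.755755/sin(19.9307°) = 16.884784
C = V + |VC|·bis = (-16.4313,23.4666)
T_A = V + ((C−V)·d_A)·d_A = V + 15.8735·d_A = (-16.2555,29.2196)
T_B = V + ((C−V)·d_B)·d_B = V + 15.8735·d_B = (-12.8788,18.9379)
sweep = 180° − θ = 140.1385°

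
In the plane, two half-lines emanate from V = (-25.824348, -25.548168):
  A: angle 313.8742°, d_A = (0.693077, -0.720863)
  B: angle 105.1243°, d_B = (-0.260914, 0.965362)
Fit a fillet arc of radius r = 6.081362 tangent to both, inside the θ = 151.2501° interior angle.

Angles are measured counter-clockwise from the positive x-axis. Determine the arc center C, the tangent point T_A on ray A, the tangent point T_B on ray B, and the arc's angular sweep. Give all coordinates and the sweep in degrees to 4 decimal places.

bisector direction at 29.4992° = (0.870362,0.492412)
center distance |VC| = r/sin(θ/2) = 6.081362/sin(75.6251°) = 6.277912
C = V + |VC|·bis = (-20.3603,-22.4568)
T_A = V + ((C−V)·d_A)·d_A = V + 1.5586·d_A = (-24.7441,-26.6717)
T_B = V + ((C−V)·d_B)·d_B = V + 1.5586·d_B = (-26.2310,-24.0436)
sweep = 180° − θ = 28.7499°

center=(-20.3603,-22.4568) T_A=(-24.7441,-26.6717) T_B=(-26.2310,-24.0436) sweep=28.7499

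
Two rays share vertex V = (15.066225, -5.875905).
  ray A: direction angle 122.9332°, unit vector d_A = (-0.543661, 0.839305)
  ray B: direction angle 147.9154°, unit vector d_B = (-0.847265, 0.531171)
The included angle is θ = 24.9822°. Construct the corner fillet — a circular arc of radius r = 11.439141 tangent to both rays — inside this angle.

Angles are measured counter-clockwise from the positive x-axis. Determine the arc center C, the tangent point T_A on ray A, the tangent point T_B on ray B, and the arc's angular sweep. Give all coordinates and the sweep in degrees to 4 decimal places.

bisector direction at 135.4243° = (-0.712324,0.701851)
center distance |VC| = r/sin(θ/2) = 11.439141/sin(12.4911°) = 52.888478
C = V + |VC|·bis = (-22.6075,31.2439)
T_A = V + ((C−V)·d_A)·d_A = V + 51.6366·d_A = (-13.0066,37.4629)
T_B = V + ((C−V)·d_B)·d_B = V + 51.6366·d_B = (-28.6836,21.5519)
sweep = 180° − θ = 155.0178°

center=(-22.6075,31.2439) T_A=(-13.0066,37.4629) T_B=(-28.6836,21.5519) sweep=155.0178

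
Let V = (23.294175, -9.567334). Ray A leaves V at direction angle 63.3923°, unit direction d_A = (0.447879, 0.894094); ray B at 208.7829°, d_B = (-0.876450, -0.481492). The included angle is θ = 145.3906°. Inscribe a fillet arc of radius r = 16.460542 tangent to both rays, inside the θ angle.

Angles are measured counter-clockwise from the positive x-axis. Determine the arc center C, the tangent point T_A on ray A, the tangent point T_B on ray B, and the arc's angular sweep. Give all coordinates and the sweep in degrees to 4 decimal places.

center=(10.8738,2.3902) T_A=(25.5911,-4.9821) T_B=(18.7994,-12.0366) sweep=34.6094

bisector direction at 136.0876° = (-0.720401,0.693558)
center distance |VC| = r/sin(θ/2) = 16.460542/sin(72.6953°) = 17.240928
C = V + |VC|·bis = (10.8738,2.3902)
T_A = V + ((C−V)·d_A)·d_A = V + 5.1284·d_A = (25.5911,-4.9821)
T_B = V + ((C−V)·d_B)·d_B = V + 5.1284·d_B = (18.7994,-12.0366)
sweep = 180° − θ = 34.6094°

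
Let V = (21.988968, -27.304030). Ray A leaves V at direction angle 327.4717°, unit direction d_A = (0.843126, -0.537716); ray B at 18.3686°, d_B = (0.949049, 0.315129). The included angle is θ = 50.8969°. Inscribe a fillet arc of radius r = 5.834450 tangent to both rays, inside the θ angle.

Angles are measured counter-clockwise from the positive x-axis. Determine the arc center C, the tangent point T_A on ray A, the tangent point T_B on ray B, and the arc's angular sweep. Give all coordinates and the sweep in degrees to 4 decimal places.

bisector direction at 352.9202° = (0.992375,-0.123252)
center distance |VC| = r/sin(θ/2) = 5.834450/sin(25.4485°) = 13.577998
C = V + |VC|·bis = (35.4634,-28.9776)
T_A = V + ((C−V)·d_A)·d_A = V + 12.2606·d_A = (32.3262,-33.8967)
T_B = V + ((C−V)·d_B)·d_B = V + 12.2606·d_B = (33.6248,-23.4404)
sweep = 180° − θ = 129.1031°

center=(35.4634,-28.9776) T_A=(32.3262,-33.8967) T_B=(33.6248,-23.4404) sweep=129.1031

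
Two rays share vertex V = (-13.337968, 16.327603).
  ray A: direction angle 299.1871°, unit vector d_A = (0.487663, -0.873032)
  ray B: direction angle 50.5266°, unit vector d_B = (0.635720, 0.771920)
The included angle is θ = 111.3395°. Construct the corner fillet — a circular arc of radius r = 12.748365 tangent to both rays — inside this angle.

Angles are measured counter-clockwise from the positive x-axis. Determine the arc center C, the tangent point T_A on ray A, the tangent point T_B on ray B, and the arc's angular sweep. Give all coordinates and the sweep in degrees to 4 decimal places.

bisector direction at 354.8569° = (0.995974,-0.089644)
center distance |VC| = r/sin(θ/2) = 12.748365/sin(55.6698°) = 15.437582
C = V + |VC|·bis = (2.0375,14.9437)
T_A = V + ((C−V)·d_A)·d_A = V + 8.7062·d_A = (-9.0923,8.7268)
T_B = V + ((C−V)·d_B)·d_B = V + 8.7062·d_B = (-7.8033,23.0481)
sweep = 180° − θ = 68.6605°

center=(2.0375,14.9437) T_A=(-9.0923,8.7268) T_B=(-7.8033,23.0481) sweep=68.6605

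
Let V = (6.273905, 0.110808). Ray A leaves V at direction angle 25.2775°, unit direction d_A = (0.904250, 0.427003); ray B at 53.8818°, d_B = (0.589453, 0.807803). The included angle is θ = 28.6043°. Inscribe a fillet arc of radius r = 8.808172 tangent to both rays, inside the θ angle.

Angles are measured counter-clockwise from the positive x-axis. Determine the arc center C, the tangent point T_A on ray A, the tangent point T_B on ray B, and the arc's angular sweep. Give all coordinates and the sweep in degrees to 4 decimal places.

bisector direction at 39.5796° = (0.770740,0.637150)
center distance |VC| = r/sin(θ/2) = 8.808172/sin(14.3021°) = 35.655509
C = V + |VC|·bis = (33.7550,22.8287)
T_A = V + ((C−V)·d_A)·d_A = V + 34.5504·d_A = (37.5161,14.8639)
T_B = V + ((C−V)·d_B)·d_B = V + 34.5504·d_B = (26.6398,28.0207)
sweep = 180° − θ = 151.3957°

center=(33.7550,22.8287) T_A=(37.5161,14.8639) T_B=(26.6398,28.0207) sweep=151.3957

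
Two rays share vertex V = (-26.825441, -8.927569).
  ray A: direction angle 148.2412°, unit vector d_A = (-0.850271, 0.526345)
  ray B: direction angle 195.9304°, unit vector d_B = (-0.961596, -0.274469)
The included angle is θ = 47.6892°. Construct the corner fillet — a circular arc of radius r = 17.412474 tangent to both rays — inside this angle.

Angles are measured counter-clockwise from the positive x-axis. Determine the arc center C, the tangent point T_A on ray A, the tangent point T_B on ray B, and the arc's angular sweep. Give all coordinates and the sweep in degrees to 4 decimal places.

bisector direction at 172.0858° = (-0.990475,0.137690)
center distance |VC| = r/sin(θ/2) = 17.412474/sin(23.8446°) = 43.072741
C = V + |VC|·bis = (-69.4879,-2.9969)
T_A = V + ((C−V)·d_A)·d_A = V + 39.3963·d_A = (-60.3230,11.8084)
T_B = V + ((C−V)·d_B)·d_B = V + 39.3963·d_B = (-64.7087,-19.7406)
sweep = 180° − θ = 132.3108°

center=(-69.4879,-2.9969) T_A=(-60.3230,11.8084) T_B=(-64.7087,-19.7406) sweep=132.3108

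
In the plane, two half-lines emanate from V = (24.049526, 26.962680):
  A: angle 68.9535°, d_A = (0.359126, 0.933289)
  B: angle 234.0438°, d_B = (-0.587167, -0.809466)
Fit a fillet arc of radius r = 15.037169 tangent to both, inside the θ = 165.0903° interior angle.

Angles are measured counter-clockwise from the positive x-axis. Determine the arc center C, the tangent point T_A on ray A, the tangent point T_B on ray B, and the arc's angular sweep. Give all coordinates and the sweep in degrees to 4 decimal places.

center=(10.7221,34.1993) T_A=(24.7562,28.7990) T_B=(22.8942,25.3700) sweep=14.9097

bisector direction at 151.4987° = (-0.878806,0.477179)
center distance |VC| = r/sin(θ/2) = 15.037169/sin(82.5452°) = 15.165356
C = V + |VC|·bis = (10.7221,34.1993)
T_A = V + ((C−V)·d_A)·d_A = V + 1.9676·d_A = (24.7562,28.7990)
T_B = V + ((C−V)·d_B)·d_B = V + 1.9676·d_B = (22.8942,25.3700)
sweep = 180° − θ = 14.9097°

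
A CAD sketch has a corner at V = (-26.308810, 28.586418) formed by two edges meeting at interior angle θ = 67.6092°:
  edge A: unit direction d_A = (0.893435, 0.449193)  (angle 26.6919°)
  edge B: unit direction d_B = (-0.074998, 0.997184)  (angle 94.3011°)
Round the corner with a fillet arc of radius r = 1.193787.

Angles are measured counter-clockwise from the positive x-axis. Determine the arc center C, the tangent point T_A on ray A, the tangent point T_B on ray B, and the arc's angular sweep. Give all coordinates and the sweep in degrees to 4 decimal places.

center=(-25.2521,30.4539) T_A=(-24.7159,29.3873) T_B=(-26.4425,30.3643) sweep=112.3908

bisector direction at 60.4965° = (0.492477,0.870326)
center distance |VC| = r/sin(θ/2) = 1.193787/sin(33.8046°) = 2.145701
C = V + |VC|·bis = (-25.2521,30.4539)
T_A = V + ((C−V)·d_A)·d_A = V + 1.7829·d_A = (-24.7159,29.3873)
T_B = V + ((C−V)·d_B)·d_B = V + 1.7829·d_B = (-26.4425,30.3643)
sweep = 180° − θ = 112.3908°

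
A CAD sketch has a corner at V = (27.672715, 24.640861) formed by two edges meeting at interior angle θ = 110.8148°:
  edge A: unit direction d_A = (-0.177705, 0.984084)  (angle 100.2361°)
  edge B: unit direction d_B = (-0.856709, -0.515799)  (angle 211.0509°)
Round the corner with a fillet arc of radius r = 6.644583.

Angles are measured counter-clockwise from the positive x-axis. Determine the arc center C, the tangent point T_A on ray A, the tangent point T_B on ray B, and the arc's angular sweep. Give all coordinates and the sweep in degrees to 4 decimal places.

center=(20.3196,27.9697) T_A=(26.8584,29.1504) T_B=(23.7468,22.2772) sweep=69.1852

bisector direction at 155.6435° = (-0.910997,0.412413)
center distance |VC| = r/sin(θ/2) = 6.644583/sin(55.4074°) = 8.071556
C = V + |VC|·bis = (20.3196,27.9697)
T_A = V + ((C−V)·d_A)·d_A = V + 4.5825·d_A = (26.8584,29.1504)
T_B = V + ((C−V)·d_B)·d_B = V + 4.5825·d_B = (23.7468,22.2772)
sweep = 180° − θ = 69.1852°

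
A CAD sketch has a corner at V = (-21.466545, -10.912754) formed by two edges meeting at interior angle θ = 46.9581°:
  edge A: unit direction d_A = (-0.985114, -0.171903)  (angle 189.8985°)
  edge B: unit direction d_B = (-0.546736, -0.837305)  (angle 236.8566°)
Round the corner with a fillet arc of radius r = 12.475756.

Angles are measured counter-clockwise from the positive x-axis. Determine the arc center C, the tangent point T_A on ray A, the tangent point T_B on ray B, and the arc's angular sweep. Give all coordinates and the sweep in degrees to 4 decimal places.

center=(-47.6154,-28.1400) T_A=(-49.7600,-15.8500) T_B=(-37.1694,-34.9610) sweep=133.0419

bisector direction at 213.3776° = (-0.835063,-0.550154)
center distance |VC| = r/sin(θ/2) = 12.475756/sin(23.4791°) = 31.313570
C = V + |VC|·bis = (-47.6154,-28.1400)
T_A = V + ((C−V)·d_A)·d_A = V + 28.7210·d_A = (-49.7600,-15.8500)
T_B = V + ((C−V)·d_B)·d_B = V + 28.7210·d_B = (-37.1694,-34.9610)
sweep = 180° − θ = 133.0419°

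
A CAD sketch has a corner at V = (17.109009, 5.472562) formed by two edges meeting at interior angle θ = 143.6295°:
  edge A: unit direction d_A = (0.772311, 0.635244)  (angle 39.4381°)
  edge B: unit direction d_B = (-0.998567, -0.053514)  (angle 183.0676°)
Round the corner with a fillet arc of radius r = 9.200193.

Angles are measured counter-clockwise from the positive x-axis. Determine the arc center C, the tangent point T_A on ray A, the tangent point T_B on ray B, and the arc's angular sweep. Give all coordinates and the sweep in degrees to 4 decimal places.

bisector direction at 111.2528° = (-0.362484,0.931990)
center distance |VC| = r/sin(θ/2) = 9.200193/sin(71.8148°) = 9.683879
C = V + |VC|·bis = (13.5988,14.4978)
T_A = V + ((C−V)·d_A)·d_A = V + 3.0222·d_A = (19.4431,7.3924)
T_B = V + ((C−V)·d_B)·d_B = V + 3.0222·d_B = (14.0911,5.3108)
sweep = 180° − θ = 36.3705°

center=(13.5988,14.4978) T_A=(19.4431,7.3924) T_B=(14.0911,5.3108) sweep=36.3705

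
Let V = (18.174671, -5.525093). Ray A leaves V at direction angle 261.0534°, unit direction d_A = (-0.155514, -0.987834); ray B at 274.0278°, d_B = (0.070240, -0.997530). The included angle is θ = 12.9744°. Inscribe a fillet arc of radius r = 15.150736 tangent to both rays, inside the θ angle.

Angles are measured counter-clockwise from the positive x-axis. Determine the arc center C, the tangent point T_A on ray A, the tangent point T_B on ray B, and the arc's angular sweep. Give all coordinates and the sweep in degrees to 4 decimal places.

center=(12.4203,-139.5011) T_A=(-2.5461,-137.1450) T_B=(27.5336,-138.4369) sweep=167.0256

bisector direction at 267.5406° = (-0.042911,-0.999079)
center distance |VC| = r/sin(θ/2) = 15.150736/sin(6.4872°) = 134.099567
C = V + |VC|·bis = (12.4203,-139.5011)
T_A = V + ((C−V)·d_A)·d_A = V + 133.2409·d_A = (-2.5461,-137.1450)
T_B = V + ((C−V)·d_B)·d_B = V + 133.2409·d_B = (27.5336,-138.4369)
sweep = 180° − θ = 167.0256°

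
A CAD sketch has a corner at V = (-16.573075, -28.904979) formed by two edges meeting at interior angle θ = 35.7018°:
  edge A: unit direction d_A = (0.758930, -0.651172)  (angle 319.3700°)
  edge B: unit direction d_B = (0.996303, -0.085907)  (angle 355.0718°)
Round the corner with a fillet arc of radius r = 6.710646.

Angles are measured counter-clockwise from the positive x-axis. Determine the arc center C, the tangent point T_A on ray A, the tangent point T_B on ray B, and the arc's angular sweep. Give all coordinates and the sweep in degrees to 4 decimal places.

bisector direction at 337.2209° = (0.922004,-0.387179)
center distance |VC| = r/sin(θ/2) = 6.710646/sin(17.8509°) = 21.891510
C = V + |VC|·bis = (3.6110,-37.3809)
T_A = V + ((C−V)·d_A)·d_A = V + 20.8376·d_A = (-0.7588,-42.4738)
T_B = V + ((C−V)·d_B)·d_B = V + 20.8376·d_B = (4.1875,-30.6951)
sweep = 180° − θ = 144.2982°

center=(3.6110,-37.3809) T_A=(-0.7588,-42.4738) T_B=(4.1875,-30.6951) sweep=144.2982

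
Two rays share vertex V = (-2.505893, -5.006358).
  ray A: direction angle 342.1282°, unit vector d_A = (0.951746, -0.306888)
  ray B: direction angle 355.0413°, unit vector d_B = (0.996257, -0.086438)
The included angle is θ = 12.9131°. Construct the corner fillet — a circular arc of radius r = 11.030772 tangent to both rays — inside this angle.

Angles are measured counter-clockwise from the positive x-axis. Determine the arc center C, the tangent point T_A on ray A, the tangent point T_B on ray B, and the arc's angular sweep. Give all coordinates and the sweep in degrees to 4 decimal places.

center=(93.6488,-24.4212) T_A=(90.2636,-34.9197) T_B=(94.6023,-13.4317) sweep=167.0869

bisector direction at 348.5847° = (0.980219,-0.197918)
center distance |VC| = r/sin(θ/2) = 11.030772/sin(6.4566°) = 98.095157
C = V + |VC|·bis = (93.6488,-24.4212)
T_A = V + ((C−V)·d_A)·d_A = V + 97.4730·d_A = (90.2636,-34.9197)
T_B = V + ((C−V)·d_B)·d_B = V + 97.4730·d_B = (94.6023,-13.4317)
sweep = 180° − θ = 167.0869°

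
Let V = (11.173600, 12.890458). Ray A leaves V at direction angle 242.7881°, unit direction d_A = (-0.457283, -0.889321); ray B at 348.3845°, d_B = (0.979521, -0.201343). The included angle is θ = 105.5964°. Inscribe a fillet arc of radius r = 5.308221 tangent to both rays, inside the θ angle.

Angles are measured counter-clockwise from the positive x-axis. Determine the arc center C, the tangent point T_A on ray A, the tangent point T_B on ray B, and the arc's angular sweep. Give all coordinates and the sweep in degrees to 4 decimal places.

bisector direction at 295.5863° = (0.431870,-0.901936)
center distance |VC| = r/sin(θ/2) = 5.308221/sin(52.7982°) = 6.664342
C = V + |VC|·bis = (14.0517,6.8796)
T_A = V + ((C−V)·d_A)·d_A = V + 4.0294·d_A = (9.3310,9.3070)
T_B = V + ((C−V)·d_B)·d_B = V + 4.0294·d_B = (15.1205,12.0792)
sweep = 180° − θ = 74.4036°

center=(14.0517,6.8796) T_A=(9.3310,9.3070) T_B=(15.1205,12.0792) sweep=74.4036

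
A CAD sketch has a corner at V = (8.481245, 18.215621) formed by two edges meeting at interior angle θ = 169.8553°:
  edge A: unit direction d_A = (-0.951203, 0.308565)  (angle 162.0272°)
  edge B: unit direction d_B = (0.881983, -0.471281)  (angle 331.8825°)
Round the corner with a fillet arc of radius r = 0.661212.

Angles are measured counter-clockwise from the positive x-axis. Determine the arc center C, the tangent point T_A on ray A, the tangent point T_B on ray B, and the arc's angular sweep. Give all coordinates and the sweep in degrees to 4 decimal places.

bisector direction at 246.9548° = (-0.391456,-0.920197)
center distance |VC| = r/sin(θ/2) = 0.661212/sin(84.9276°) = 0.663812
C = V + |VC|·bis = (8.2214,17.6048)
T_A = V + ((C−V)·d_A)·d_A = V + 0.0587·d_A = (8.4254,18.2337)
T_B = V + ((C−V)·d_B)·d_B = V + 0.0587·d_B = (8.5330,18.1880)
sweep = 180° − θ = 10.1447°

center=(8.2214,17.6048) T_A=(8.4254,18.2337) T_B=(8.5330,18.1880) sweep=10.1447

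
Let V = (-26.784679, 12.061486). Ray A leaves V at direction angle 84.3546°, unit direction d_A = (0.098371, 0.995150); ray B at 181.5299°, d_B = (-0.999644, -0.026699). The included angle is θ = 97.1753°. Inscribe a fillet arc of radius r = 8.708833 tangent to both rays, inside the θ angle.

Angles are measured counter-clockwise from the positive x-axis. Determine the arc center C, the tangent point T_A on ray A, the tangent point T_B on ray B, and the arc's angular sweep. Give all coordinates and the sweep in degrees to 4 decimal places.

center=(-34.6957,20.5621) T_A=(-26.0291,19.7054) T_B=(-34.4631,11.8564) sweep=82.8247

bisector direction at 132.9423° = (-0.681261,0.732041)
center distance |VC| = r/sin(θ/2) = 8.708833/sin(48.5876°) = 11.612265
C = V + |VC|·bis = (-34.6957,20.5621)
T_A = V + ((C−V)·d_A)·d_A = V + 7.6812·d_A = (-26.0291,19.7054)
T_B = V + ((C−V)·d_B)·d_B = V + 7.6812·d_B = (-34.4631,11.8564)
sweep = 180° − θ = 82.8247°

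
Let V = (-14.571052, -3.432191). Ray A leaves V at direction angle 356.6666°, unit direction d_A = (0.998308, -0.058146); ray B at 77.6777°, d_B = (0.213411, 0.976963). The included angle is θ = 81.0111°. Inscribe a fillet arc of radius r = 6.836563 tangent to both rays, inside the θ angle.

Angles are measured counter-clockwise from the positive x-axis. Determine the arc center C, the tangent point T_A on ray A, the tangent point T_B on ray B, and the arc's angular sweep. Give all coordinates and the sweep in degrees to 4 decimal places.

center=(-6.1841,2.9275) T_A=(-6.5816,-3.8975) T_B=(-12.8631,4.3865) sweep=98.9889

bisector direction at 37.1722° = (0.796824,0.604212)
center distance |VC| = r/sin(θ/2) = 6.836563/sin(40.5055°) = 10.525534
C = V + |VC|·bis = (-6.1841,2.9275)
T_A = V + ((C−V)·d_A)·d_A = V + 8.0030·d_A = (-6.5816,-3.8975)
T_B = V + ((C−V)·d_B)·d_B = V + 8.0030·d_B = (-12.8631,4.3865)
sweep = 180° − θ = 98.9889°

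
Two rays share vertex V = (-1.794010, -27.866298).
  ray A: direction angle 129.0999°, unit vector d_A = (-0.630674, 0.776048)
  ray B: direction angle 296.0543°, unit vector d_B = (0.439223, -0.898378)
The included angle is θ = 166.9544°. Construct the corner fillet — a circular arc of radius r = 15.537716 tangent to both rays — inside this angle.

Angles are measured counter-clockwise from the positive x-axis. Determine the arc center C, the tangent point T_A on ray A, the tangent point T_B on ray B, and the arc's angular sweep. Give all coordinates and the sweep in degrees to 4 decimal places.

center=(-14.9724,-36.2868) T_A=(-2.9144,-26.4876) T_B=(-1.0137,-29.4623) sweep=13.0456

bisector direction at 212.5771° = (-0.842668,-0.538434)
center distance |VC| = r/sin(θ/2) = 15.537716/sin(83.4772°) = 15.638951
C = V + |VC|·bis = (-14.9724,-36.2868)
T_A = V + ((C−V)·d_A)·d_A = V + 1.7766·d_A = (-2.9144,-26.4876)
T_B = V + ((C−V)·d_B)·d_B = V + 1.7766·d_B = (-1.0137,-29.4623)
sweep = 180° − θ = 13.0456°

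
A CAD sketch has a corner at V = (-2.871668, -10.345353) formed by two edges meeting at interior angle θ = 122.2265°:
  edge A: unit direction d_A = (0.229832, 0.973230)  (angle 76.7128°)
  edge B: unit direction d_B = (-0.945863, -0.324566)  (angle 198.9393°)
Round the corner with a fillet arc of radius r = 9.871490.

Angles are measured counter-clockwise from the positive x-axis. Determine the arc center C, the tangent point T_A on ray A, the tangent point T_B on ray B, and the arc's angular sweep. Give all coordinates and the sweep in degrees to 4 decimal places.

bisector direction at 137.8261° = (-0.741110,0.671384)
center distance |VC| = r/sin(θ/2) = 9.871490/sin(61.1133°) = 11.274278
C = V + |VC|·bis = (-11.2271,-2.7760)
T_A = V + ((C−V)·d_A)·d_A = V + 5.4464·d_A = (-1.6199,-5.0448)
T_B = V + ((C−V)·d_B)·d_B = V + 5.4464·d_B = (-8.0232,-12.1131)
sweep = 180° − θ = 57.7735°

center=(-11.2271,-2.7760) T_A=(-1.6199,-5.0448) T_B=(-8.0232,-12.1131) sweep=57.7735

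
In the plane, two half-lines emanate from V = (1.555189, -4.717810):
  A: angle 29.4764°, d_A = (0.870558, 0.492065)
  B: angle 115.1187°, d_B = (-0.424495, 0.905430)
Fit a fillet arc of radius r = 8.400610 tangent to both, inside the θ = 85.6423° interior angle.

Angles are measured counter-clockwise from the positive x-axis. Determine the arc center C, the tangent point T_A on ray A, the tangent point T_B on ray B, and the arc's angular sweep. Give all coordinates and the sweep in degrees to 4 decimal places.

bisector direction at 72.2976° = (0.304074,0.952648)
center distance |VC| = r/sin(θ/2) = 8.400610/sin(42.8212°) = 12.359071
C = V + |VC|·bis = (5.3133,7.0560)
T_A = V + ((C−V)·d_A)·d_A = V + 9.0651·d_A = (9.4469,-0.2572)
T_B = V + ((C−V)·d_B)·d_B = V + 9.0651·d_B = (-2.2929,3.4900)
sweep = 180° − θ = 94.3577°

center=(5.3133,7.0560) T_A=(9.4469,-0.2572) T_B=(-2.2929,3.4900) sweep=94.3577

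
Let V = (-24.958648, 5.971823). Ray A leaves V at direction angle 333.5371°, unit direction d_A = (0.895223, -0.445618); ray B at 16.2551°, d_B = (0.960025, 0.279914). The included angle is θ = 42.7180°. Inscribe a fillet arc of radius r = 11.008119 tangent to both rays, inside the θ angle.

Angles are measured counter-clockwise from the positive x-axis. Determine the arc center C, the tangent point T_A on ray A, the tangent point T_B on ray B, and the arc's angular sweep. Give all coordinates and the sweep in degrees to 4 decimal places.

bisector direction at 354.8961° = (0.996035,-0.088962)
center distance |VC| = r/sin(θ/2) = 11.008119/sin(21.3590°) = 30.224611
C = V + |VC|·bis = (5.1461,3.2830)
T_A = V + ((C−V)·d_A)·d_A = V + 28.1487·d_A = (0.2407,-6.5717)
T_B = V + ((C−V)·d_B)·d_B = V + 28.1487·d_B = (2.0648,13.8510)
sweep = 180° − θ = 137.2820°

center=(5.1461,3.2830) T_A=(0.2407,-6.5717) T_B=(2.0648,13.8510) sweep=137.2820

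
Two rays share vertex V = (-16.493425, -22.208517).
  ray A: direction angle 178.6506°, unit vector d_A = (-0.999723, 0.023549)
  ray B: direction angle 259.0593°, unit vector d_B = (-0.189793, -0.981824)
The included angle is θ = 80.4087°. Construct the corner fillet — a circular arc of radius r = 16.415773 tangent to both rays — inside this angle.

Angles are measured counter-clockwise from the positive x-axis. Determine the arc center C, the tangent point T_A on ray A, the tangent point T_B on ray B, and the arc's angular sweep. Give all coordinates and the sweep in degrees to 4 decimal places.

bisector direction at 218.8550° = (-0.778737,-0.627351)
center distance |VC| = r/sin(θ/2) = 16.415773/sin(40.2043°) = 25.430479
C = V + |VC|·bis = (-36.2971,-38.1624)
T_A = V + ((C−V)·d_A)·d_A = V + 19.4225·d_A = (-35.9105,-21.7511)
T_B = V + ((C−V)·d_B)·d_B = V + 19.4225·d_B = (-20.1797,-41.2780)
sweep = 180° − θ = 99.5913°

center=(-36.2971,-38.1624) T_A=(-35.9105,-21.7511) T_B=(-20.1797,-41.2780) sweep=99.5913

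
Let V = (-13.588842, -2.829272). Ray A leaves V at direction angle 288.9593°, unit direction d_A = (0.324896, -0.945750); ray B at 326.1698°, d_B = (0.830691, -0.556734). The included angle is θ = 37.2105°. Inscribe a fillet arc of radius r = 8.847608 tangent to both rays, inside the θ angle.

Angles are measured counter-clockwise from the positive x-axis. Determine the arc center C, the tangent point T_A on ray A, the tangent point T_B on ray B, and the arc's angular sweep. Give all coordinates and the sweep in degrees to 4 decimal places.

center=(3.3178,-24.8111) T_A=(-5.0499,-27.6856) T_B=(8.2435,-17.4614) sweep=142.7895

bisector direction at 307.5645° = (0.609655,-0.792667)
center distance |VC| = r/sin(θ/2) = 8.847608/sin(18.6053°) = 27.731436
C = V + |VC|·bis = (3.3178,-24.8111)
T_A = V + ((C−V)·d_A)·d_A = V + 26.2822·d_A = (-5.0499,-27.6856)
T_B = V + ((C−V)·d_B)·d_B = V + 26.2822·d_B = (8.2435,-17.4614)
sweep = 180° − θ = 142.7895°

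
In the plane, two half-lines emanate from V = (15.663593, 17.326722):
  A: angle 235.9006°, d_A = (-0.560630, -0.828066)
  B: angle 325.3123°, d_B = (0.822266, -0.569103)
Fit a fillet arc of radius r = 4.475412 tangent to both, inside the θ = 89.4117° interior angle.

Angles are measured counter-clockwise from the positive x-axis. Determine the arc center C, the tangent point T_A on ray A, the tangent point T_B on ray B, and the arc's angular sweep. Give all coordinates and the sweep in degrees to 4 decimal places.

bisector direction at 280.6064° = (0.184062,-0.982915)
center distance |VC| = r/sin(θ/2) = 4.475412/sin(44.7058°) = 6.361933
C = V + |VC|·bis = (16.8346,11.0735)
T_A = V + ((C−V)·d_A)·d_A = V + 4.5216·d_A = (13.1286,13.5825)
T_B = V + ((C−V)·d_B)·d_B = V + 4.5216·d_B = (19.3816,14.7535)
sweep = 180° − θ = 90.5883°

center=(16.8346,11.0735) T_A=(13.1286,13.5825) T_B=(19.3816,14.7535) sweep=90.5883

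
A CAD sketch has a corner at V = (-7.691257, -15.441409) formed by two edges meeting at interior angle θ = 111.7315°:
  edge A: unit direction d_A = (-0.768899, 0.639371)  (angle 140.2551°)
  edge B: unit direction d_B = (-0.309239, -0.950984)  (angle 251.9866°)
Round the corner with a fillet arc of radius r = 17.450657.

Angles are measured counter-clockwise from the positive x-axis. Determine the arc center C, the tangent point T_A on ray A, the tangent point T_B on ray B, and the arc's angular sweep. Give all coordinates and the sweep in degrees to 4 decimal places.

center=(-27.9449,-21.2953) T_A=(-16.7875,-7.8775) T_B=(-11.3496,-26.6917) sweep=68.2685

bisector direction at 196.1208° = (-0.960678,-0.277664)
center distance |VC| = r/sin(θ/2) = 17.450657/sin(55.8657°) = 21.082674
C = V + |VC|·bis = (-27.9449,-21.2953)
T_A = V + ((C−V)·d_A)·d_A = V + 11.8302·d_A = (-16.7875,-7.8775)
T_B = V + ((C−V)·d_B)·d_B = V + 11.8302·d_B = (-11.3496,-26.6917)
sweep = 180° − θ = 68.2685°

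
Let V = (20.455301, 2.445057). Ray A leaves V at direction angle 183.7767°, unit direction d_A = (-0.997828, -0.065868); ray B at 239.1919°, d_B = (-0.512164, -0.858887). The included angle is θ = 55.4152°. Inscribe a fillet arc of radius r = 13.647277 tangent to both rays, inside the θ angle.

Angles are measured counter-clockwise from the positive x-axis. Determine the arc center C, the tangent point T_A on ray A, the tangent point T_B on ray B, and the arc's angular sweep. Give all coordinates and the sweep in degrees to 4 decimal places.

center=(-4.5752,-12.8842) T_A=(-5.4741,0.7334) T_B=(7.1463,-19.8739) sweep=124.5848

bisector direction at 211.4843° = (-0.852783,-0.522265)
center distance |VC| = r/sin(θ/2) = 13.647277/sin(27.7076°) = 29.351540
C = V + |VC|·bis = (-4.5752,-12.8842)
T_A = V + ((C−V)·d_A)·d_A = V + 25.9859·d_A = (-5.4741,0.7334)
T_B = V + ((C−V)·d_B)·d_B = V + 25.9859·d_B = (7.1463,-19.8739)
sweep = 180° − θ = 124.5848°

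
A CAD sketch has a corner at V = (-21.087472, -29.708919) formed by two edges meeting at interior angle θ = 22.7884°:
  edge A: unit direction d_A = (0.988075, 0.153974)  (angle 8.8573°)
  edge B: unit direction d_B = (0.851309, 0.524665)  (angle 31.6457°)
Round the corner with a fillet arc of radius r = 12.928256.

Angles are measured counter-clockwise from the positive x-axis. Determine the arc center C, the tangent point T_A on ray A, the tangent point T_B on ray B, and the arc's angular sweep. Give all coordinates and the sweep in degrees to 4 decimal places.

center=(40.3074,-7.0573) T_A=(42.2980,-19.8314) T_B=(33.5244,3.9486) sweep=157.2116

bisector direction at 20.2515° = (0.938182,0.346142)
center distance |VC| = r/sin(θ/2) = 12.928256/sin(11.3942°) = 65.440271
C = V + |VC|·bis = (40.3074,-7.0573)
T_A = V + ((C−V)·d_A)·d_A = V + 64.1505·d_A = (42.2980,-19.8314)
T_B = V + ((C−V)·d_B)·d_B = V + 64.1505·d_B = (33.5244,3.9486)
sweep = 180° − θ = 157.2116°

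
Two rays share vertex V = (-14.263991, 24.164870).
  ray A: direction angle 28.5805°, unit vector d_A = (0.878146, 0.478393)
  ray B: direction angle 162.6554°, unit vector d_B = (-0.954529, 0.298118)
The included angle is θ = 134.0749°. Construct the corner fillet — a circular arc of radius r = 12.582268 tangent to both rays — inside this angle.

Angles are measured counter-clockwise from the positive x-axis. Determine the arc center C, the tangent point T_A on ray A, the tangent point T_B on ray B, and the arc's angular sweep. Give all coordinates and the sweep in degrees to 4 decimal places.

bisector direction at 95.6180° = (-0.097895,0.995197)
center distance |VC| = r/sin(θ/2) = 12.582268/sin(67.0375°) = 13.665089
C = V + |VC|·bis = (-15.6017,37.7643)
T_A = V + ((C−V)·d_A)·d_A = V + 5.3312·d_A = (-9.5825,26.7153)
T_B = V + ((C−V)·d_B)·d_B = V + 5.3312·d_B = (-19.3527,25.7542)
sweep = 180° − θ = 45.9251°

center=(-15.6017,37.7643) T_A=(-9.5825,26.7153) T_B=(-19.3527,25.7542) sweep=45.9251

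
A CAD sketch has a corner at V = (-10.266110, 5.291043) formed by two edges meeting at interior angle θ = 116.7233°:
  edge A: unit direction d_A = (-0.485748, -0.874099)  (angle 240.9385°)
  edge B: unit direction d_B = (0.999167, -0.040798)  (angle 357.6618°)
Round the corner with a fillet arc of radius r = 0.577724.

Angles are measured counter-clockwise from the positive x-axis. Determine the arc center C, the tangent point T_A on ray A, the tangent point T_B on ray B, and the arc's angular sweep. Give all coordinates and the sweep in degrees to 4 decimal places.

center=(-9.9340,4.6993) T_A=(-10.4390,4.9799) T_B=(-9.9105,5.2765) sweep=63.2767

bisector direction at 299.3001° = (0.489385,-0.872068)
center distance |VC| = r/sin(θ/2) = 0.577724/sin(58.3616°) = 0.678577
C = V + |VC|·bis = (-9.9340,4.6993)
T_A = V + ((C−V)·d_A)·d_A = V + 0.3560·d_A = (-10.4390,4.9799)
T_B = V + ((C−V)·d_B)·d_B = V + 0.3560·d_B = (-9.9105,5.2765)
sweep = 180° − θ = 63.2767°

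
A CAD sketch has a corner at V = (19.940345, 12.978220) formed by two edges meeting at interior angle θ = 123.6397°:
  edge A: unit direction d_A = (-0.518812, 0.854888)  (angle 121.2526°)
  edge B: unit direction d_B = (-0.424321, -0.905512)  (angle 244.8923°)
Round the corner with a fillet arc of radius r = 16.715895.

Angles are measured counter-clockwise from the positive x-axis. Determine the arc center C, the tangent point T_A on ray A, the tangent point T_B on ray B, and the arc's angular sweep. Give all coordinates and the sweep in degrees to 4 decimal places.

bisector direction at 183.0725° = (-0.998563,-0.053599)
center distance |VC| = r/sin(θ/2) = 16.715895/sin(61.8199°) = 18.963719
C = V + |VC|·bis = (1.0039,11.9618)
T_A = V + ((C−V)·d_A)·d_A = V + 8.9555·d_A = (15.2941,20.6342)
T_B = V + ((C−V)·d_B)·d_B = V + 8.9555·d_B = (16.1403,4.8689)
sweep = 180° − θ = 56.3603°

center=(1.0039,11.9618) T_A=(15.2941,20.6342) T_B=(16.1403,4.8689) sweep=56.3603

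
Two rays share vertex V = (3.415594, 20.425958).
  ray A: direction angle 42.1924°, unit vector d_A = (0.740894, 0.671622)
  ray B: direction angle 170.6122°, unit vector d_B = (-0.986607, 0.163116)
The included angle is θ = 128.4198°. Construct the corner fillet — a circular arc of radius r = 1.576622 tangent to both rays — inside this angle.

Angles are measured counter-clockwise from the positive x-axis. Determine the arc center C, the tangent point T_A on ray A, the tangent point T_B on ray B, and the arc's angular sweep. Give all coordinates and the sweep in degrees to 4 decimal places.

center=(2.9211,22.1057) T_A=(3.9800,20.9376) T_B=(2.6640,20.5502) sweep=51.5802

bisector direction at 106.4023° = (-0.282380,0.959303)
center distance |VC| = r/sin(θ/2) = 1.576622/sin(64.2099°) = 1.751036
C = V + |VC|·bis = (2.9211,22.1057)
T_A = V + ((C−V)·d_A)·d_A = V + 0.7618·d_A = (3.9800,20.9376)
T_B = V + ((C−V)·d_B)·d_B = V + 0.7618·d_B = (2.6640,20.5502)
sweep = 180° − θ = 51.5802°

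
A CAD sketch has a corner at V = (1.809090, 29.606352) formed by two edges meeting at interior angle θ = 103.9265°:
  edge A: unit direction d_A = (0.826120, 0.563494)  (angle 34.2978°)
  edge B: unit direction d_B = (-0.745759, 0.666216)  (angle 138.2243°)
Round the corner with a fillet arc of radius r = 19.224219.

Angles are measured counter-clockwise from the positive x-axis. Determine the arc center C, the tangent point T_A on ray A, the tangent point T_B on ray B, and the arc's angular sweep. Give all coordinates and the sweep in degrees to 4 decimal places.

bisector direction at 86.2611° = (0.065211,0.997872)
center distance |VC| = r/sin(θ/2) = 19.224219/sin(51.9633°) = 24.408121
C = V + |VC|·bis = (3.4008,53.9625)
T_A = V + ((C−V)·d_A)·d_A = V + 15.0395·d_A = (14.2335,38.0810)
T_B = V + ((C−V)·d_B)·d_B = V + 15.0395·d_B = (-9.4067,39.6259)
sweep = 180° − θ = 76.0735°

center=(3.4008,53.9625) T_A=(14.2335,38.0810) T_B=(-9.4067,39.6259) sweep=76.0735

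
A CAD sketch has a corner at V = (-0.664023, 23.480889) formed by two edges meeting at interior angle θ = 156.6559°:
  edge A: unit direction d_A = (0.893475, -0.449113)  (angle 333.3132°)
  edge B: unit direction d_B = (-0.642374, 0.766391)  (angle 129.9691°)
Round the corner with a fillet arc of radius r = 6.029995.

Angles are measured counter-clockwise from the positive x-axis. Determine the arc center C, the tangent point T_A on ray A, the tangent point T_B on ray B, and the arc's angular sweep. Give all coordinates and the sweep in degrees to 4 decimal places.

center=(3.1571,28.3091) T_A=(0.4490,22.9214) T_B=(-1.4642,24.4356) sweep=23.3441

bisector direction at 51.6412° = (0.620585,0.784139)
center distance |VC| = r/sin(θ/2) = 6.029995/sin(78.3280°) = 6.157318
C = V + |VC|·bis = (3.1571,28.3091)
T_A = V + ((C−V)·d_A)·d_A = V + 1.2457·d_A = (0.4490,22.9214)
T_B = V + ((C−V)·d_B)·d_B = V + 1.2457·d_B = (-1.4642,24.4356)
sweep = 180° − θ = 23.3441°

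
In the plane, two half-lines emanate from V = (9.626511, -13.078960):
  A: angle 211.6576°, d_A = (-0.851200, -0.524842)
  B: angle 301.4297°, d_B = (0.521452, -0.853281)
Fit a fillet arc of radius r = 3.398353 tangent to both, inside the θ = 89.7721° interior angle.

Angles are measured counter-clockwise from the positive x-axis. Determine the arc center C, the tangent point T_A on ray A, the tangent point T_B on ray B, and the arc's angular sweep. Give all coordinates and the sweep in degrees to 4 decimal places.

center=(8.5059,-17.7623) T_A=(6.7223,-14.8697) T_B=(11.4057,-15.9903) sweep=90.2279

bisector direction at 256.5437° = (-0.232705,-0.972547)
center distance |VC| = r/sin(θ/2) = 3.398353/sin(44.8860°) = 4.815584
C = V + |VC|·bis = (8.5059,-17.7623)
T_A = V + ((C−V)·d_A)·d_A = V + 3.4119·d_A = (6.7223,-14.8697)
T_B = V + ((C−V)·d_B)·d_B = V + 3.4119·d_B = (11.4057,-15.9903)
sweep = 180° − θ = 90.2279°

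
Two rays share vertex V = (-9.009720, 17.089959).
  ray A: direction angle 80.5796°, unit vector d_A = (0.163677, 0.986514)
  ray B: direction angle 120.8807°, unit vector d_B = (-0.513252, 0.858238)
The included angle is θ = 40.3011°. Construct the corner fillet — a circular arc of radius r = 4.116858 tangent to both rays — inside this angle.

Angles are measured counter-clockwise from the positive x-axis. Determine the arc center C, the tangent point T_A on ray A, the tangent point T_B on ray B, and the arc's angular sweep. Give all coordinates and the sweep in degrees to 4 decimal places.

bisector direction at 100.7301° = (-0.186184,0.982515)
center distance |VC| = r/sin(θ/2) = 4.116858/sin(20.1505°) = 11.950654
C = V + |VC|·bis = (-11.2347,28.8317)
T_A = V + ((C−V)·d_A)·d_A = V + 11.2192·d_A = (-7.1734,28.1578)
T_B = V + ((C−V)·d_B)·d_B = V + 11.2192·d_B = (-14.7680,26.7187)
sweep = 180° − θ = 139.6989°

center=(-11.2347,28.8317) T_A=(-7.1734,28.1578) T_B=(-14.7680,26.7187) sweep=139.6989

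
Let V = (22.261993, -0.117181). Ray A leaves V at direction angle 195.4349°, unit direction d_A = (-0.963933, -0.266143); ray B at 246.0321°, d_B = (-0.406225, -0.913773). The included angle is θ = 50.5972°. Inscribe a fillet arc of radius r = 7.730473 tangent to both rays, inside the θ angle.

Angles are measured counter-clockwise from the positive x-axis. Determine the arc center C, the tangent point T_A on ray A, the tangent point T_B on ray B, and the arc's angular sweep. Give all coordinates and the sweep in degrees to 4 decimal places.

center=(8.5543,-11.9216) T_A=(6.4969,-4.4699) T_B=(15.6182,-15.0619) sweep=129.4028

bisector direction at 220.7335° = (-0.757753,-0.652542)
center distance |VC| = r/sin(θ/2) = 7.730473/sin(25.2986°) = 18.089927
C = V + |VC|·bis = (8.5543,-11.9216)
T_A = V + ((C−V)·d_A)·d_A = V + 16.3550·d_A = (6.4969,-4.4699)
T_B = V + ((C−V)·d_B)·d_B = V + 16.3550·d_B = (15.6182,-15.0619)
sweep = 180° − θ = 129.4028°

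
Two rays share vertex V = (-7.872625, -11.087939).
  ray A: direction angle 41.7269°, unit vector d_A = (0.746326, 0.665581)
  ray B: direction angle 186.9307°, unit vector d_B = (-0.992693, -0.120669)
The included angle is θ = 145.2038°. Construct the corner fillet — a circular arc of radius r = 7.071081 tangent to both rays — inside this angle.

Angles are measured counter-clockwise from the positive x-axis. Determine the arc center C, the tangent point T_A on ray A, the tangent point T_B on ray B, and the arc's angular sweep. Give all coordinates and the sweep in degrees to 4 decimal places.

center=(-10.9254,-4.3359) T_A=(-6.2190,-9.6132) T_B=(-10.0721,-11.3553) sweep=34.7962

bisector direction at 114.3288° = (-0.411972,0.911196)
center distance |VC| = r/sin(θ/2) = 7.071081/sin(72.6019°) = 7.410091
C = V + |VC|·bis = (-10.9254,-4.3359)
T_A = V + ((C−V)·d_A)·d_A = V + 2.2157·d_A = (-6.2190,-9.6132)
T_B = V + ((C−V)·d_B)·d_B = V + 2.2157·d_B = (-10.0721,-11.3553)
sweep = 180° − θ = 34.7962°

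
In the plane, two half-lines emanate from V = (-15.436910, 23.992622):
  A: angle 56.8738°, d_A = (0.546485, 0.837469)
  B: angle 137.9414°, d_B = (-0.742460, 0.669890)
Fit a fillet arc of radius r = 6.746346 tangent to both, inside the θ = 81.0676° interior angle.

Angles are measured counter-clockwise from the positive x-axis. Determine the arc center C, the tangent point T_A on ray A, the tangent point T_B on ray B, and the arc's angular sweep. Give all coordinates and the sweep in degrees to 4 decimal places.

bisector direction at 97.4076° = (-0.128927,0.991654)
center distance |VC| = r/sin(θ/2) = 6.746346/sin(40.5338°) = 10.380647
C = V + |VC|·bis = (-16.7753,34.2866)
T_A = V + ((C−V)·d_A)·d_A = V + 7.8895·d_A = (-11.1254,30.5999)
T_B = V + ((C−V)·d_B)·d_B = V + 7.8895·d_B = (-21.2946,29.2777)
sweep = 180° − θ = 98.9324°

center=(-16.7753,34.2866) T_A=(-11.1254,30.5999) T_B=(-21.2946,29.2777) sweep=98.9324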